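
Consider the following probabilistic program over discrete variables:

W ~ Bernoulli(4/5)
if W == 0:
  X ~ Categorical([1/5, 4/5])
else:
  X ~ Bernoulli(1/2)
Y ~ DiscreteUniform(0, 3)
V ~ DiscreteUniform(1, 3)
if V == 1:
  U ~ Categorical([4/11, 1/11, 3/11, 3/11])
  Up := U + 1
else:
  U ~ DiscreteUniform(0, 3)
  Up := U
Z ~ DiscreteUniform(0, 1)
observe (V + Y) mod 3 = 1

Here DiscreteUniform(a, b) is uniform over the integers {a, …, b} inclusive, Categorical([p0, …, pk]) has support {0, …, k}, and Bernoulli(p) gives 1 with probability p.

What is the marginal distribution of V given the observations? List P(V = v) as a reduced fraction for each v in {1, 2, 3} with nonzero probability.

Enumerate traces; 128 have nonzero weight after conditioning:
  (W=0, X=0, Y=0, V=1, U=0, Z=0) weight 1/1650
  (W=0, X=0, Y=0, V=1, U=0, Z=1) weight 1/1650
  (W=0, X=0, Y=0, V=1, U=1, Z=0) weight 1/6600
  (W=0, X=0, Y=0, V=1, U=1, Z=1) weight 1/6600
  (W=0, X=0, Y=0, V=1, U=2, Z=0) weight 1/2200
  (W=0, X=0, Y=0, V=1, U=2, Z=1) weight 1/2200
  (W=0, X=0, Y=0, V=1, U=3, Z=0) weight 1/2200
  (W=0, X=0, Y=0, V=1, U=3, Z=1) weight 1/2200
  (W=0, X=0, Y=1, V=3, U=0, Z=0) weight 1/2400
  (W=0, X=0, Y=2, V=2, U=0, Z=0) weight 1/2400
  … 118 more
Group by V:
  weight(V=1) = 1/6
  weight(V=2) = 1/12
  weight(V=3) = 1/12
Total weight = 1/6 + 1/12 + 1/12 = 1/3
P(V=1 | obs) = 1/6 / 1/3 = 1/2
P(V=2 | obs) = 1/12 / 1/3 = 1/4
P(V=3 | obs) = 1/12 / 1/3 = 1/4

P(V=1) = 1/2, P(V=2) = 1/4, P(V=3) = 1/4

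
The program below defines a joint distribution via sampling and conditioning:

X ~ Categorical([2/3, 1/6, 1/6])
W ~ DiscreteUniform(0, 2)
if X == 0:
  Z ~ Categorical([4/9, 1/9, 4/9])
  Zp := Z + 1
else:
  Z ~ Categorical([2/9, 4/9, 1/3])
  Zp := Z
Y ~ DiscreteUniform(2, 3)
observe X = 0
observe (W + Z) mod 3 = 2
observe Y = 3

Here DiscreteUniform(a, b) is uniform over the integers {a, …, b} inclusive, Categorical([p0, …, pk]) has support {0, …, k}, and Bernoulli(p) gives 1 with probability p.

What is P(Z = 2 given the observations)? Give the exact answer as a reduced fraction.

P(Z = 2 | obs) = 4/9

Enumerate traces; 3 have nonzero weight after conditioning:
  (X=0, W=0, Z=2, Y=3) weight 4/81
  (X=0, W=1, Z=1, Y=3) weight 1/81
  (X=0, W=2, Z=0, Y=3) weight 4/81
Group by Z:
  weight(Z=0) = 4/81
  weight(Z=1) = 1/81
  weight(Z=2) = 4/81
Total weight = 4/81 + 1/81 + 4/81 = 1/9
P(Z=0 | obs) = 4/81 / 1/9 = 4/9
P(Z=1 | obs) = 1/81 / 1/9 = 1/9
P(Z=2 | obs) = 4/81 / 1/9 = 4/9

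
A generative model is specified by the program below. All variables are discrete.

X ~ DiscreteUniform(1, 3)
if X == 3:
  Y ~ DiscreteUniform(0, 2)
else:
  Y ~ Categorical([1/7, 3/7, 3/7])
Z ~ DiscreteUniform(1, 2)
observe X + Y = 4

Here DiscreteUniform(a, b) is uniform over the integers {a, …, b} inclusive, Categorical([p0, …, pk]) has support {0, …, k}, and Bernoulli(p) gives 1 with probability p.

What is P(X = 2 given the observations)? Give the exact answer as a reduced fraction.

P(X = 2 | obs) = 9/16

Enumerate traces; 4 have nonzero weight after conditioning:
  (X=2, Y=2, Z=1) weight 1/14
  (X=2, Y=2, Z=2) weight 1/14
  (X=3, Y=1, Z=1) weight 1/18
  (X=3, Y=1, Z=2) weight 1/18
Group by X:
  weight(X=2) = 1/7
  weight(X=3) = 1/9
Total weight = 1/7 + 1/9 = 16/63
P(X=2 | obs) = 1/7 / 16/63 = 9/16
P(X=3 | obs) = 1/9 / 16/63 = 7/16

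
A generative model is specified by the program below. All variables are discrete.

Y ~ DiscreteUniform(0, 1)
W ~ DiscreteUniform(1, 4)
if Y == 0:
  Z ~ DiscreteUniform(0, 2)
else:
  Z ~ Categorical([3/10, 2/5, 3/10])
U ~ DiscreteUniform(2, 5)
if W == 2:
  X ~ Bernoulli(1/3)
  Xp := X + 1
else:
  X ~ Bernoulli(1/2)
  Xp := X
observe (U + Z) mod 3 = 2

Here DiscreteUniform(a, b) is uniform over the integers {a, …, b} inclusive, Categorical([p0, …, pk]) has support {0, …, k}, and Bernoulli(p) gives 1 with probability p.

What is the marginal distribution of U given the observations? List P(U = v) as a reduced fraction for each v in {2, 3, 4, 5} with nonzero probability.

Enumerate traces; 64 have nonzero weight after conditioning:
  (Y=0, W=1, Z=0, U=2, X=0) weight 1/192
  (Y=0, W=1, Z=0, U=2, X=1) weight 1/192
  (Y=0, W=1, Z=0, U=5, X=0) weight 1/192
  (Y=0, W=1, Z=0, U=5, X=1) weight 1/192
  (Y=0, W=1, Z=1, U=4, X=0) weight 1/192
  (Y=0, W=1, Z=1, U=4, X=1) weight 1/192
  (Y=0, W=1, Z=2, U=3, X=0) weight 1/192
  (Y=0, W=1, Z=2, U=3, X=1) weight 1/192
  … 56 more
Group by U:
  weight(U=2) = 19/240
  weight(U=3) = 19/240
  weight(U=4) = 11/120
  weight(U=5) = 19/240
Total weight = 19/240 + 19/240 + 11/120 + 19/240 = 79/240
P(U=2 | obs) = 19/240 / 79/240 = 19/79
P(U=3 | obs) = 19/240 / 79/240 = 19/79
P(U=4 | obs) = 11/120 / 79/240 = 22/79
P(U=5 | obs) = 19/240 / 79/240 = 19/79

P(U=2) = 19/79, P(U=3) = 19/79, P(U=4) = 22/79, P(U=5) = 19/79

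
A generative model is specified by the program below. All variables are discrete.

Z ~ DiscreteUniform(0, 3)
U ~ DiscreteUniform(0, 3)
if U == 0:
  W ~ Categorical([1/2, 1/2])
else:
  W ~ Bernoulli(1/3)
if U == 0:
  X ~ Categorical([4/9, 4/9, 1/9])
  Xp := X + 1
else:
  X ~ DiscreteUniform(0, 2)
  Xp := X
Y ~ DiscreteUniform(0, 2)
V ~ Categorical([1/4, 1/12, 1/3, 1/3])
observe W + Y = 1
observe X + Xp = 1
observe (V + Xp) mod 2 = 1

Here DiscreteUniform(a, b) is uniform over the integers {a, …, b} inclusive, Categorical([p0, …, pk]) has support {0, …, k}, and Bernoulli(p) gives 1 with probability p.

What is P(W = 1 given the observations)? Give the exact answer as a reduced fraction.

P(W = 1 | obs) = 1/2

Enumerate traces; 16 have nonzero weight after conditioning:
  (Z=0, U=0, W=0, X=0, Y=1, V=0) weight 1/864
  (Z=0, U=0, W=0, X=0, Y=1, V=2) weight 1/648
  (Z=0, U=0, W=1, X=0, Y=0, V=0) weight 1/864
  (Z=0, U=0, W=1, X=0, Y=0, V=2) weight 1/648
  (Z=1, U=0, W=0, X=0, Y=1, V=0) weight 1/864
  (Z=1, U=0, W=0, X=0, Y=1, V=2) weight 1/648
  (Z=1, U=0, W=1, X=0, Y=0, V=0) weight 1/864
  (Z=1, U=0, W=1, X=0, Y=0, V=2) weight 1/648
  … 8 more
Group by W:
  weight(W=0) = 7/648
  weight(W=1) = 7/648
Total weight = 7/648 + 7/648 = 7/324
P(W=0 | obs) = 7/648 / 7/324 = 1/2
P(W=1 | obs) = 7/648 / 7/324 = 1/2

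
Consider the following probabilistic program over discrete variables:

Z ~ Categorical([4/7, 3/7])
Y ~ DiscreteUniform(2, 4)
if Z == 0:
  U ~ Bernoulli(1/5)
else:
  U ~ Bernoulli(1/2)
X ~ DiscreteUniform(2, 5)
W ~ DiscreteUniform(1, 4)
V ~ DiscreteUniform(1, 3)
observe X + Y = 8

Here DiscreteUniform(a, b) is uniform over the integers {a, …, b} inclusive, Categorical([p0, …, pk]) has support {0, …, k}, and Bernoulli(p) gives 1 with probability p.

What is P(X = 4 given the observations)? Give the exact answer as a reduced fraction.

Enumerate traces; 96 have nonzero weight after conditioning:
  (Z=0, Y=3, U=0, X=5, W=1, V=1) weight 1/315
  (Z=0, Y=3, U=0, X=5, W=1, V=2) weight 1/315
  (Z=0, Y=3, U=0, X=5, W=1, V=3) weight 1/315
  (Z=0, Y=3, U=0, X=5, W=2, V=1) weight 1/315
  (Z=0, Y=3, U=0, X=5, W=2, V=2) weight 1/315
  (Z=0, Y=3, U=0, X=5, W=2, V=3) weight 1/315
  (Z=0, Y=3, U=0, X=5, W=3, V=1) weight 1/315
  (Z=0, Y=3, U=0, X=5, W=3, V=2) weight 1/315
  (Z=0, Y=4, U=0, X=4, W=1, V=1) weight 1/315
  … 87 more
Group by X:
  weight(X=4) = 1/12
  weight(X=5) = 1/12
Total weight = 1/12 + 1/12 = 1/6
P(X=4 | obs) = 1/12 / 1/6 = 1/2
P(X=5 | obs) = 1/12 / 1/6 = 1/2

P(X = 4 | obs) = 1/2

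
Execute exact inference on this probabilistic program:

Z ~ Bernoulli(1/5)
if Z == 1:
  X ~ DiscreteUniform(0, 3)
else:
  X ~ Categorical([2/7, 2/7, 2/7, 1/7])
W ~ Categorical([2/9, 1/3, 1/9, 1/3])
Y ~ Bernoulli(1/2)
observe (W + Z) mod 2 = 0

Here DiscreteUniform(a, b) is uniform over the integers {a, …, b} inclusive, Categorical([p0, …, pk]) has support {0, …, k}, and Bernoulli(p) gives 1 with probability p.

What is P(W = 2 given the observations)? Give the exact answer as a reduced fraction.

Enumerate traces; 32 have nonzero weight after conditioning:
  (Z=0, X=0, W=0, Y=0) weight 8/315
  (Z=0, X=0, W=0, Y=1) weight 8/315
  (Z=0, X=0, W=2, Y=0) weight 4/315
  (Z=0, X=0, W=2, Y=1) weight 4/315
  (Z=0, X=1, W=0, Y=0) weight 8/315
  (Z=0, X=1, W=0, Y=1) weight 8/315
  (Z=0, X=1, W=2, Y=0) weight 4/315
  (Z=0, X=1, W=2, Y=1) weight 4/315
  (Z=1, X=0, W=1, Y=0) weight 1/120
  (Z=1, X=0, W=3, Y=0) weight 1/120
  … 22 more
Group by W:
  weight(W=0) = 8/45
  weight(W=1) = 1/15
  weight(W=2) = 4/45
  weight(W=3) = 1/15
Total weight = 8/45 + 1/15 + 4/45 + 1/15 = 2/5
P(W=0 | obs) = 8/45 / 2/5 = 4/9
P(W=1 | obs) = 1/15 / 2/5 = 1/6
P(W=2 | obs) = 4/45 / 2/5 = 2/9
P(W=3 | obs) = 1/15 / 2/5 = 1/6

P(W = 2 | obs) = 2/9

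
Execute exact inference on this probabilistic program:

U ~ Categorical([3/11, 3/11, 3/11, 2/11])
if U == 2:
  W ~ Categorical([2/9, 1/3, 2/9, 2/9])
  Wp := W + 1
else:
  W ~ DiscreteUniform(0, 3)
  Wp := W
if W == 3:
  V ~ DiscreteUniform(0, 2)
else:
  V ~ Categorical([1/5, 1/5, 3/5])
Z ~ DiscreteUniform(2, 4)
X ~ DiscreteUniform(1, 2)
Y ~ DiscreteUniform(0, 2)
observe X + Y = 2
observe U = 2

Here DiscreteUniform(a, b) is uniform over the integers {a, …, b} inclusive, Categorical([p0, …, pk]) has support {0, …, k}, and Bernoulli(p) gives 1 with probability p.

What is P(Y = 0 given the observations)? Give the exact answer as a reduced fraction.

Enumerate traces; 72 have nonzero weight after conditioning:
  (U=2, W=0, V=0, Z=2, X=1, Y=1) weight 1/1485
  (U=2, W=0, V=0, Z=2, X=2, Y=0) weight 1/1485
  (U=2, W=0, V=0, Z=3, X=1, Y=1) weight 1/1485
  (U=2, W=0, V=0, Z=3, X=2, Y=0) weight 1/1485
  (U=2, W=0, V=0, Z=4, X=1, Y=1) weight 1/1485
  (U=2, W=0, V=0, Z=4, X=2, Y=0) weight 1/1485
  (U=2, W=0, V=1, Z=2, X=1, Y=1) weight 1/1485
  (U=2, W=0, V=1, Z=2, X=2, Y=0) weight 1/1485
  … 64 more
Group by Y:
  weight(Y=0) = 1/22
  weight(Y=1) = 1/22
Total weight = 1/22 + 1/22 = 1/11
P(Y=0 | obs) = 1/22 / 1/11 = 1/2
P(Y=1 | obs) = 1/22 / 1/11 = 1/2

P(Y = 0 | obs) = 1/2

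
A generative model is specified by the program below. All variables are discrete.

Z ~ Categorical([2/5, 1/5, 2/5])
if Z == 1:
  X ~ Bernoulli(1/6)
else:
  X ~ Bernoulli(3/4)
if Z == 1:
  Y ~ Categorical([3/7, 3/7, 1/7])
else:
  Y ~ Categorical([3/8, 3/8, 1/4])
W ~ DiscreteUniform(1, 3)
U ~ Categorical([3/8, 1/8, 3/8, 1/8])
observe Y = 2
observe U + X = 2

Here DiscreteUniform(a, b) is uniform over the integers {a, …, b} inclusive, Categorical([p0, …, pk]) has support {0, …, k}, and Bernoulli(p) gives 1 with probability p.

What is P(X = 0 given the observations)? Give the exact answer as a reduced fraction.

P(X = 0 | obs) = 93/158

Enumerate traces; 18 have nonzero weight after conditioning:
  (Z=0, X=0, Y=2, W=1, U=2) weight 1/320
  (Z=0, X=0, Y=2, W=2, U=2) weight 1/320
  (Z=0, X=0, Y=2, W=3, U=2) weight 1/320
  (Z=0, X=1, Y=2, W=1, U=1) weight 1/320
  (Z=0, X=1, Y=2, W=2, U=1) weight 1/320
  (Z=0, X=1, Y=2, W=3, U=1) weight 1/320
  (Z=1, X=0, Y=2, W=1, U=2) weight 1/336
  (Z=1, X=0, Y=2, W=2, U=2) weight 1/336
  … 10 more
Group by X:
  weight(X=0) = 31/1120
  weight(X=1) = 13/672
Total weight = 31/1120 + 13/672 = 79/1680
P(X=0 | obs) = 31/1120 / 79/1680 = 93/158
P(X=1 | obs) = 13/672 / 79/1680 = 65/158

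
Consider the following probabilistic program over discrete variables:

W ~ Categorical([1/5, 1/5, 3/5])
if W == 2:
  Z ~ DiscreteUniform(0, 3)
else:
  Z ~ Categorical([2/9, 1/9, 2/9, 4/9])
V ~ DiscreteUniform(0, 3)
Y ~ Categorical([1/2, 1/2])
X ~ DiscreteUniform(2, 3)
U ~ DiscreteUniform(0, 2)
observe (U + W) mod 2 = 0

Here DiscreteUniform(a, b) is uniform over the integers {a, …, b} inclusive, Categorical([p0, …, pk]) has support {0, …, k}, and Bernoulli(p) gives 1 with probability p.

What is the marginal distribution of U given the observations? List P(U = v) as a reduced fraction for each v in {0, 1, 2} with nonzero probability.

Enumerate traces; 320 have nonzero weight after conditioning:
  (W=0, Z=0, V=0, Y=0, X=2, U=0) weight 1/1080
  (W=0, Z=0, V=0, Y=0, X=2, U=2) weight 1/1080
  (W=0, Z=0, V=0, Y=0, X=3, U=0) weight 1/1080
  (W=0, Z=0, V=0, Y=0, X=3, U=2) weight 1/1080
  (W=0, Z=0, V=0, Y=1, X=2, U=0) weight 1/1080
  (W=0, Z=0, V=0, Y=1, X=2, U=2) weight 1/1080
  (W=0, Z=0, V=0, Y=1, X=3, U=0) weight 1/1080
  (W=0, Z=0, V=0, Y=1, X=3, U=2) weight 1/1080
  (W=1, Z=0, V=0, Y=0, X=2, U=1) weight 1/1080
  … 311 more
Group by U:
  weight(U=0) = 4/15
  weight(U=1) = 1/15
  weight(U=2) = 4/15
Total weight = 4/15 + 1/15 + 4/15 = 3/5
P(U=0 | obs) = 4/15 / 3/5 = 4/9
P(U=1 | obs) = 1/15 / 3/5 = 1/9
P(U=2 | obs) = 4/15 / 3/5 = 4/9

P(U=0) = 4/9, P(U=1) = 1/9, P(U=2) = 4/9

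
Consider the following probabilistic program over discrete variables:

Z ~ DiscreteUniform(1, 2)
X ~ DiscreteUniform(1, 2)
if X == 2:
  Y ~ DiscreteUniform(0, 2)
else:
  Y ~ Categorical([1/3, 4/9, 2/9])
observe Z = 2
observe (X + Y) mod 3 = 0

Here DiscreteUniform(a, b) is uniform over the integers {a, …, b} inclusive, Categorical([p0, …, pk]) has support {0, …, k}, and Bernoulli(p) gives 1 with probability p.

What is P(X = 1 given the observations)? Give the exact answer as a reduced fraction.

Enumerate traces; 2 have nonzero weight after conditioning:
  (Z=2, X=1, Y=2) weight 1/18
  (Z=2, X=2, Y=1) weight 1/12
Group by X:
  weight(X=1) = 1/18
  weight(X=2) = 1/12
Total weight = 1/18 + 1/12 = 5/36
P(X=1 | obs) = 1/18 / 5/36 = 2/5
P(X=2 | obs) = 1/12 / 5/36 = 3/5

P(X = 1 | obs) = 2/5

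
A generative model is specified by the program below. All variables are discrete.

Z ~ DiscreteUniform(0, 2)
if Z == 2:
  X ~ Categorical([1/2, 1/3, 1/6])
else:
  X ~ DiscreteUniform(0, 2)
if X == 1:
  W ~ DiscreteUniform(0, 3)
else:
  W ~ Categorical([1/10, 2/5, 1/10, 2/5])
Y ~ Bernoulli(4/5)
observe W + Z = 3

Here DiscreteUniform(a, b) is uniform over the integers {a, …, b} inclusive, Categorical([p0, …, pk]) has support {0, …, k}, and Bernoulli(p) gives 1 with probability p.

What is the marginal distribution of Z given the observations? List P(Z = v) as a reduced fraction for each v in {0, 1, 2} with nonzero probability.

Enumerate traces; 18 have nonzero weight after conditioning:
  (Z=0, X=0, W=3, Y=0) weight 2/225
  (Z=0, X=0, W=3, Y=1) weight 8/225
  (Z=0, X=1, W=3, Y=0) weight 1/180
  (Z=0, X=1, W=3, Y=1) weight 1/45
  (Z=0, X=2, W=3, Y=0) weight 2/225
  (Z=0, X=2, W=3, Y=1) weight 8/225
  (Z=1, X=0, W=2, Y=0) weight 1/450
  (Z=1, X=0, W=2, Y=1) weight 2/225
  (Z=2, X=0, W=1, Y=0) weight 1/75
  … 9 more
Group by Z:
  weight(Z=0) = 7/60
  weight(Z=1) = 1/20
  weight(Z=2) = 7/60
Total weight = 7/60 + 1/20 + 7/60 = 17/60
P(Z=0 | obs) = 7/60 / 17/60 = 7/17
P(Z=1 | obs) = 1/20 / 17/60 = 3/17
P(Z=2 | obs) = 7/60 / 17/60 = 7/17

P(Z=0) = 7/17, P(Z=1) = 3/17, P(Z=2) = 7/17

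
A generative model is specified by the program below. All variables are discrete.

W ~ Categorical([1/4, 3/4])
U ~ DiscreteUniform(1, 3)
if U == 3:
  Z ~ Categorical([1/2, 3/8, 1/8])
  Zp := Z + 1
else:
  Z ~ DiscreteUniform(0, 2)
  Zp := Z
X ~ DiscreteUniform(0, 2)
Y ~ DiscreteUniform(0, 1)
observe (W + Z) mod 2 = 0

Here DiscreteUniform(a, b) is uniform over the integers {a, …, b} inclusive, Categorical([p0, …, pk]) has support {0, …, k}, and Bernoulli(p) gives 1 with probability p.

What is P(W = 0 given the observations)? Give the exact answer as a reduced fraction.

Enumerate traces; 54 have nonzero weight after conditioning:
  (W=0, U=1, Z=0, X=0, Y=0) weight 1/216
  (W=0, U=1, Z=0, X=0, Y=1) weight 1/216
  (W=0, U=1, Z=0, X=1, Y=0) weight 1/216
  (W=0, U=1, Z=0, X=1, Y=1) weight 1/216
  (W=0, U=1, Z=0, X=2, Y=0) weight 1/216
  (W=0, U=1, Z=0, X=2, Y=1) weight 1/216
  (W=0, U=1, Z=2, X=0, Y=0) weight 1/216
  (W=0, U=1, Z=2, X=0, Y=1) weight 1/216
  (W=1, U=1, Z=1, X=0, Y=0) weight 1/72
  … 45 more
Group by W:
  weight(W=0) = 47/288
  weight(W=1) = 25/96
Total weight = 47/288 + 25/96 = 61/144
P(W=0 | obs) = 47/288 / 61/144 = 47/122
P(W=1 | obs) = 25/96 / 61/144 = 75/122

P(W = 0 | obs) = 47/122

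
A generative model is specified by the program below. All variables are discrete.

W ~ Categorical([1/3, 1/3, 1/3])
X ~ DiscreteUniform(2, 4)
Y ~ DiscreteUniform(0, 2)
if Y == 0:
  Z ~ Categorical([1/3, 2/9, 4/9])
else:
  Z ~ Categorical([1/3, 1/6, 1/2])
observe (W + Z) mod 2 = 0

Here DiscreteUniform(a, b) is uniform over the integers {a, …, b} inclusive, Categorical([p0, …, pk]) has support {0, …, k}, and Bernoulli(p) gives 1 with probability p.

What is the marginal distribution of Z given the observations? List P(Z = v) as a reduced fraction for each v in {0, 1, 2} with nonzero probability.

Enumerate traces; 45 have nonzero weight after conditioning:
  (W=0, X=2, Y=0, Z=0) weight 1/81
  (W=0, X=2, Y=0, Z=2) weight 4/243
  (W=0, X=2, Y=1, Z=0) weight 1/81
  (W=0, X=2, Y=1, Z=2) weight 1/54
  (W=0, X=2, Y=2, Z=0) weight 1/81
  (W=0, X=2, Y=2, Z=2) weight 1/54
  (W=0, X=3, Y=0, Z=0) weight 1/81
  (W=0, X=3, Y=0, Z=2) weight 4/243
  (W=1, X=2, Y=0, Z=1) weight 2/243
  … 36 more
Group by Z:
  weight(Z=0) = 2/9
  weight(Z=1) = 5/81
  weight(Z=2) = 26/81
Total weight = 2/9 + 5/81 + 26/81 = 49/81
P(Z=0 | obs) = 2/9 / 49/81 = 18/49
P(Z=1 | obs) = 5/81 / 49/81 = 5/49
P(Z=2 | obs) = 26/81 / 49/81 = 26/49

P(Z=0) = 18/49, P(Z=1) = 5/49, P(Z=2) = 26/49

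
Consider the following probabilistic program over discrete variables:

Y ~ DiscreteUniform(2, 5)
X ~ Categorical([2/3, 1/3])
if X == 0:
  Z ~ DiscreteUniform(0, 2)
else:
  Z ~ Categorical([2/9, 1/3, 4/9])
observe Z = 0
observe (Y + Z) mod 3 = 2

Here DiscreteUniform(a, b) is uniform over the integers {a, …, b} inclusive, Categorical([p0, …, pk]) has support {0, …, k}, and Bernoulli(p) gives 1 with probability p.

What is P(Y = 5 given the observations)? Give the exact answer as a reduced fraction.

P(Y = 5 | obs) = 1/2

Enumerate traces; 4 have nonzero weight after conditioning:
  (Y=2, X=0, Z=0) weight 1/18
  (Y=2, X=1, Z=0) weight 1/54
  (Y=5, X=0, Z=0) weight 1/18
  (Y=5, X=1, Z=0) weight 1/54
Group by Y:
  weight(Y=2) = 2/27
  weight(Y=5) = 2/27
Total weight = 2/27 + 2/27 = 4/27
P(Y=2 | obs) = 2/27 / 4/27 = 1/2
P(Y=5 | obs) = 2/27 / 4/27 = 1/2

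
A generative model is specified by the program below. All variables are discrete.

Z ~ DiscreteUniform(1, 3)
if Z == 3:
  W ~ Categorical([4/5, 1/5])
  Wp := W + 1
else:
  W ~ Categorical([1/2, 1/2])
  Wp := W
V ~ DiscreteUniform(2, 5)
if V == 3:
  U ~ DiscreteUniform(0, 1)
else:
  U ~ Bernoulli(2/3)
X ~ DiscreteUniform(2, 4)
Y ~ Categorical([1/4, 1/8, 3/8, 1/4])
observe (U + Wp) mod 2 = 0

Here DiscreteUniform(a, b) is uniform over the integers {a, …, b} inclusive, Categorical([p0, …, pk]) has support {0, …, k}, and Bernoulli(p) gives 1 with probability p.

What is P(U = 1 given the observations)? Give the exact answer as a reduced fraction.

P(U = 1 | obs) = 5/7

Enumerate traces; 288 have nonzero weight after conditioning:
  (Z=1, W=0, V=2, U=0, X=2, Y=0) weight 1/864
  (Z=1, W=0, V=2, U=0, X=2, Y=1) weight 1/1728
  (Z=1, W=0, V=2, U=0, X=2, Y=2) weight 1/576
  (Z=1, W=0, V=2, U=0, X=2, Y=3) weight 1/864
  (Z=1, W=0, V=2, U=0, X=3, Y=0) weight 1/864
  (Z=1, W=0, V=2, U=0, X=3, Y=1) weight 1/1728
  (Z=1, W=0, V=2, U=0, X=3, Y=2) weight 1/576
  (Z=1, W=0, V=2, U=0, X=3, Y=3) weight 1/864
  (Z=1, W=1, V=2, U=1, X=2, Y=0) weight 1/432
  … 279 more
Group by U:
  weight(U=0) = 3/20
  weight(U=1) = 3/8
Total weight = 3/20 + 3/8 = 21/40
P(U=0 | obs) = 3/20 / 21/40 = 2/7
P(U=1 | obs) = 3/8 / 21/40 = 5/7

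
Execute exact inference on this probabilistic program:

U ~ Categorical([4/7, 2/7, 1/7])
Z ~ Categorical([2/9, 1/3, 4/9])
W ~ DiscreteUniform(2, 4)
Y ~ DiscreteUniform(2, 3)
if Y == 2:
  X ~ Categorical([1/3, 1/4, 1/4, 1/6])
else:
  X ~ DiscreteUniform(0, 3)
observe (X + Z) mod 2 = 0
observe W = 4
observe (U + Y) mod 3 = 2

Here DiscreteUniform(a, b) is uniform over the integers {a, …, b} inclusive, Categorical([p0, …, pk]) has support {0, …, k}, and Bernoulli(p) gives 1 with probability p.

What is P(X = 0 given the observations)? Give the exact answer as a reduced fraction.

Enumerate traces; 12 have nonzero weight after conditioning:
  (U=0, Z=0, W=4, Y=2, X=0) weight 4/567
  (U=0, Z=0, W=4, Y=2, X=2) weight 1/189
  (U=0, Z=1, W=4, Y=2, X=1) weight 1/126
  (U=0, Z=1, W=4, Y=2, X=3) weight 1/189
  (U=0, Z=2, W=4, Y=2, X=0) weight 8/567
  (U=0, Z=2, W=4, Y=2, X=2) weight 2/189
  (U=2, Z=0, W=4, Y=3, X=0) weight 1/756
  (U=2, Z=0, W=4, Y=3, X=2) weight 1/756
  … 4 more
Group by X:
  weight(X=0) = 19/756
  weight(X=1) = 5/504
  weight(X=2) = 5/252
  weight(X=3) = 11/1512
Total weight = 19/756 + 5/504 + 5/252 + 11/1512 = 47/756
P(X=0 | obs) = 19/756 / 47/756 = 19/47
P(X=1 | obs) = 5/504 / 47/756 = 15/94
P(X=2 | obs) = 5/252 / 47/756 = 15/47
P(X=3 | obs) = 11/1512 / 47/756 = 11/94

P(X = 0 | obs) = 19/47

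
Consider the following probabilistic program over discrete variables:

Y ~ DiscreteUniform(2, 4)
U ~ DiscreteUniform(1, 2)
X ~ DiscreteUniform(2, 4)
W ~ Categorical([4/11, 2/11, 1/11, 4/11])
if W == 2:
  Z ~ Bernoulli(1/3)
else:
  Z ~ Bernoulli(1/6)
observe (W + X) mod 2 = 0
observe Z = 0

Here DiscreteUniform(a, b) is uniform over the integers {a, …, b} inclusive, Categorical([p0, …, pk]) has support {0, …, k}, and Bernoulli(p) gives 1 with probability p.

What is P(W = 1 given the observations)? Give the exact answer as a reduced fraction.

P(W = 1 | obs) = 5/39

Enumerate traces; 36 have nonzero weight after conditioning:
  (Y=2, U=1, X=2, W=0, Z=0) weight 5/297
  (Y=2, U=1, X=2, W=2, Z=0) weight 1/297
  (Y=2, U=1, X=3, W=1, Z=0) weight 5/594
  (Y=2, U=1, X=3, W=3, Z=0) weight 5/297
  (Y=2, U=1, X=4, W=0, Z=0) weight 5/297
  (Y=2, U=1, X=4, W=2, Z=0) weight 1/297
  (Y=2, U=2, X=2, W=0, Z=0) weight 5/297
  (Y=2, U=2, X=2, W=2, Z=0) weight 1/297
  … 28 more
Group by W:
  weight(W=0) = 20/99
  weight(W=1) = 5/99
  weight(W=2) = 4/99
  weight(W=3) = 10/99
Total weight = 20/99 + 5/99 + 4/99 + 10/99 = 13/33
P(W=0 | obs) = 20/99 / 13/33 = 20/39
P(W=1 | obs) = 5/99 / 13/33 = 5/39
P(W=2 | obs) = 4/99 / 13/33 = 4/39
P(W=3 | obs) = 10/99 / 13/33 = 10/39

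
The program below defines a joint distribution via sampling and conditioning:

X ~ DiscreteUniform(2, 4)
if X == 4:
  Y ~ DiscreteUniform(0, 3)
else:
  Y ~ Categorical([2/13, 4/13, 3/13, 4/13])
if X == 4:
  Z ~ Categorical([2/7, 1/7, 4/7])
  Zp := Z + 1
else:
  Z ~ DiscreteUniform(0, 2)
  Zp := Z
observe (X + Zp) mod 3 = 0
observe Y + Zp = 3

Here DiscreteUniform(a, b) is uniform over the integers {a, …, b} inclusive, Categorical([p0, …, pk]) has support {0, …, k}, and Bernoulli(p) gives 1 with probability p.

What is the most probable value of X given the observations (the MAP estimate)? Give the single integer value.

Enumerate traces; 3 have nonzero weight after conditioning:
  (X=2, Y=2, Z=1) weight 1/39
  (X=3, Y=3, Z=0) weight 4/117
  (X=4, Y=1, Z=1) weight 1/84
Group by X:
  weight(X=2) = 1/39
  weight(X=3) = 4/117
  weight(X=4) = 1/84
Total weight = 1/39 + 4/117 + 1/84 = 235/3276
P(X=2 | obs) = 1/39 / 235/3276 = 84/235
P(X=3 | obs) = 4/117 / 235/3276 = 112/235
P(X=4 | obs) = 1/84 / 235/3276 = 39/235
argmax = 3

argmax_v P(X = v | obs) = 3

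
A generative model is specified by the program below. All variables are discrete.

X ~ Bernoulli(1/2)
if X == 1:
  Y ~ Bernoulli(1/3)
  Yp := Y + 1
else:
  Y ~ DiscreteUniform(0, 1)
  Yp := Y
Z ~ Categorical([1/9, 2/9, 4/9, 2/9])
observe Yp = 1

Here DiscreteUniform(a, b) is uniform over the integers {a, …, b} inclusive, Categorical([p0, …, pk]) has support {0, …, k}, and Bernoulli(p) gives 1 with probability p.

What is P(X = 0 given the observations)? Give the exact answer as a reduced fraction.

Enumerate traces; 8 have nonzero weight after conditioning:
  (X=0, Y=1, Z=0) weight 1/36
  (X=0, Y=1, Z=1) weight 1/18
  (X=0, Y=1, Z=2) weight 1/9
  (X=0, Y=1, Z=3) weight 1/18
  (X=1, Y=0, Z=0) weight 1/27
  (X=1, Y=0, Z=1) weight 2/27
  (X=1, Y=0, Z=2) weight 4/27
  (X=1, Y=0, Z=3) weight 2/27
Group by X:
  weight(X=0) = 1/4
  weight(X=1) = 1/3
Total weight = 1/4 + 1/3 = 7/12
P(X=0 | obs) = 1/4 / 7/12 = 3/7
P(X=1 | obs) = 1/3 / 7/12 = 4/7

P(X = 0 | obs) = 3/7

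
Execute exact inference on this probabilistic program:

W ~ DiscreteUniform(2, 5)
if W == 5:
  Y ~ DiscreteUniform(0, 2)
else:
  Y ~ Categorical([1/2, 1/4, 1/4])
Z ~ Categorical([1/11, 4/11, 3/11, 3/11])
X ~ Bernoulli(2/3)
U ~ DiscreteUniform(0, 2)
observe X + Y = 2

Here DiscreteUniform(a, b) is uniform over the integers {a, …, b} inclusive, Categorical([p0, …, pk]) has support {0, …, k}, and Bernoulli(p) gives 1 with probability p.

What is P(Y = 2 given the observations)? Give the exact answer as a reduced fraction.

Enumerate traces; 96 have nonzero weight after conditioning:
  (W=2, Y=1, Z=0, X=1, U=0) weight 1/792
  (W=2, Y=1, Z=0, X=1, U=1) weight 1/792
  (W=2, Y=1, Z=0, X=1, U=2) weight 1/792
  (W=2, Y=1, Z=1, X=1, U=0) weight 1/198
  (W=2, Y=1, Z=1, X=1, U=1) weight 1/198
  (W=2, Y=1, Z=1, X=1, U=2) weight 1/198
  (W=2, Y=1, Z=2, X=1, U=0) weight 1/264
  (W=2, Y=1, Z=2, X=1, U=1) weight 1/264
  (W=2, Y=2, Z=0, X=0, U=0) weight 1/1584
  … 87 more
Group by Y:
  weight(Y=1) = 13/72
  weight(Y=2) = 13/144
Total weight = 13/72 + 13/144 = 13/48
P(Y=1 | obs) = 13/72 / 13/48 = 2/3
P(Y=2 | obs) = 13/144 / 13/48 = 1/3

P(Y = 2 | obs) = 1/3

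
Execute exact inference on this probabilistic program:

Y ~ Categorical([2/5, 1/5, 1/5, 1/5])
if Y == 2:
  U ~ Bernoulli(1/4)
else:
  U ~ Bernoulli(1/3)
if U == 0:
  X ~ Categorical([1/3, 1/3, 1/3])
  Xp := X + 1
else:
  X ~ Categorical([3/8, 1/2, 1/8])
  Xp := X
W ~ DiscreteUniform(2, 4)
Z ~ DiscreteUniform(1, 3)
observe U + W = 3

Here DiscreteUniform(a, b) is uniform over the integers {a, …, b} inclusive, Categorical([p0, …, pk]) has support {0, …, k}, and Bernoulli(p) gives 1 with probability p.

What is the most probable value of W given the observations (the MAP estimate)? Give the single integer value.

Enumerate traces; 72 have nonzero weight after conditioning:
  (Y=0, U=0, X=0, W=3, Z=1) weight 4/405
  (Y=0, U=0, X=0, W=3, Z=2) weight 4/405
  (Y=0, U=0, X=0, W=3, Z=3) weight 4/405
  (Y=0, U=0, X=1, W=3, Z=1) weight 4/405
  (Y=0, U=0, X=1, W=3, Z=2) weight 4/405
  (Y=0, U=0, X=1, W=3, Z=3) weight 4/405
  (Y=0, U=0, X=2, W=3, Z=1) weight 4/405
  (Y=0, U=0, X=2, W=3, Z=2) weight 4/405
  (Y=0, U=1, X=0, W=2, Z=1) weight 1/180
  … 63 more
Group by W:
  weight(W=2) = 19/180
  weight(W=3) = 41/180
Total weight = 19/180 + 41/180 = 1/3
P(W=2 | obs) = 19/180 / 1/3 = 19/60
P(W=3 | obs) = 41/180 / 1/3 = 41/60
argmax = 3

argmax_v P(W = v | obs) = 3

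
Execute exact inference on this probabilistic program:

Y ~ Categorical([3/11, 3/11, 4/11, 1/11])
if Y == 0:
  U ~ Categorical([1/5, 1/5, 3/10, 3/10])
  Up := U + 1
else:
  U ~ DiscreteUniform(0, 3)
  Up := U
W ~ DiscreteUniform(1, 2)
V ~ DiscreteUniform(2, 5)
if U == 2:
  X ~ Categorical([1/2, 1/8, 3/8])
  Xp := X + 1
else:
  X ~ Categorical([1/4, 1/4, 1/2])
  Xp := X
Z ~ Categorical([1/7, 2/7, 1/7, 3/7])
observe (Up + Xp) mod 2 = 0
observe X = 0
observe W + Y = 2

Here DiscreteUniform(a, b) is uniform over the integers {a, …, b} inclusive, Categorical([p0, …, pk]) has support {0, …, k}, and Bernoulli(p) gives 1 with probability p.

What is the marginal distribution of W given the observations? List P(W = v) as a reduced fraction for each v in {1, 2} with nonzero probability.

Enumerate traces; 64 have nonzero weight after conditioning:
  (Y=0, U=1, W=2, V=2, X=0, Z=0) weight 3/12320
  (Y=0, U=1, W=2, V=2, X=0, Z=1) weight 3/6160
  (Y=0, U=1, W=2, V=2, X=0, Z=2) weight 3/12320
  (Y=0, U=1, W=2, V=2, X=0, Z=3) weight 9/12320
  (Y=0, U=1, W=2, V=3, X=0, Z=0) weight 3/12320
  (Y=0, U=1, W=2, V=3, X=0, Z=1) weight 3/6160
  (Y=0, U=1, W=2, V=3, X=0, Z=2) weight 3/12320
  (Y=0, U=1, W=2, V=3, X=0, Z=3) weight 9/12320
  (Y=1, U=0, W=1, V=2, X=0, Z=0) weight 3/9856
  … 55 more
Group by W:
  weight(W=1) = 3/352
  weight(W=2) = 3/80
Total weight = 3/352 + 3/80 = 81/1760
P(W=1 | obs) = 3/352 / 81/1760 = 5/27
P(W=2 | obs) = 3/80 / 81/1760 = 22/27

P(W=1) = 5/27, P(W=2) = 22/27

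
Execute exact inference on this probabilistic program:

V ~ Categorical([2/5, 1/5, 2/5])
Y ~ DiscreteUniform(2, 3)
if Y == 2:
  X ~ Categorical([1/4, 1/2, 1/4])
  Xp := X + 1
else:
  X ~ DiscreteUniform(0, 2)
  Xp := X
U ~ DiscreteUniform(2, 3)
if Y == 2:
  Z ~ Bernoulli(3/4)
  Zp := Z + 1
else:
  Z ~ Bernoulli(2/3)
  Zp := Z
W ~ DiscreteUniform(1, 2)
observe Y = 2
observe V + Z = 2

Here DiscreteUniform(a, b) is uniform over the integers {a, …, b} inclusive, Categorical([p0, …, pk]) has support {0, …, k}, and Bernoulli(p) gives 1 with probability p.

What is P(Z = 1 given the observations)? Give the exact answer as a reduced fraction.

P(Z = 1 | obs) = 3/5

Enumerate traces; 24 have nonzero weight after conditioning:
  (V=1, Y=2, X=0, U=2, Z=1, W=1) weight 3/640
  (V=1, Y=2, X=0, U=2, Z=1, W=2) weight 3/640
  (V=1, Y=2, X=0, U=3, Z=1, W=1) weight 3/640
  (V=1, Y=2, X=0, U=3, Z=1, W=2) weight 3/640
  (V=1, Y=2, X=1, U=2, Z=1, W=1) weight 3/320
  (V=1, Y=2, X=1, U=2, Z=1, W=2) weight 3/320
  (V=1, Y=2, X=1, U=3, Z=1, W=1) weight 3/320
  (V=1, Y=2, X=1, U=3, Z=1, W=2) weight 3/320
  (V=2, Y=2, X=0, U=2, Z=0, W=1) weight 1/320
  … 15 more
Group by Z:
  weight(Z=0) = 1/20
  weight(Z=1) = 3/40
Total weight = 1/20 + 3/40 = 1/8
P(Z=0 | obs) = 1/20 / 1/8 = 2/5
P(Z=1 | obs) = 3/40 / 1/8 = 3/5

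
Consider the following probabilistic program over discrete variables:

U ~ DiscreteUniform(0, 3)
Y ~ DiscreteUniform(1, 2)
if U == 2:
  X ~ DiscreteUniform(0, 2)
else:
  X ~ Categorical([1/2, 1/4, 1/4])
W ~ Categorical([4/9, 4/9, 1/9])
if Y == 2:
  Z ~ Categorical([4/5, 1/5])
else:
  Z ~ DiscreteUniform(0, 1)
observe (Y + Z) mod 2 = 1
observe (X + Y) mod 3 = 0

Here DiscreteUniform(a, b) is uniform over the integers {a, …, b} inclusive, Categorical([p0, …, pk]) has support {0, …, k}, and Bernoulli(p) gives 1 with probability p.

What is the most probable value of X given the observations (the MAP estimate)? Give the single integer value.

Enumerate traces; 24 have nonzero weight after conditioning:
  (U=0, Y=1, X=2, W=0, Z=0) weight 1/144
  (U=0, Y=1, X=2, W=1, Z=0) weight 1/144
  (U=0, Y=1, X=2, W=2, Z=0) weight 1/576
  (U=0, Y=2, X=1, W=0, Z=1) weight 1/360
  (U=0, Y=2, X=1, W=1, Z=1) weight 1/360
  (U=0, Y=2, X=1, W=2, Z=1) weight 1/1440
  (U=1, Y=1, X=2, W=0, Z=0) weight 1/144
  (U=1, Y=1, X=2, W=1, Z=0) weight 1/144
  … 16 more
Group by X:
  weight(X=1) = 13/480
  weight(X=2) = 13/192
Total weight = 13/480 + 13/192 = 91/960
P(X=1 | obs) = 13/480 / 91/960 = 2/7
P(X=2 | obs) = 13/192 / 91/960 = 5/7
argmax = 2

argmax_v P(X = v | obs) = 2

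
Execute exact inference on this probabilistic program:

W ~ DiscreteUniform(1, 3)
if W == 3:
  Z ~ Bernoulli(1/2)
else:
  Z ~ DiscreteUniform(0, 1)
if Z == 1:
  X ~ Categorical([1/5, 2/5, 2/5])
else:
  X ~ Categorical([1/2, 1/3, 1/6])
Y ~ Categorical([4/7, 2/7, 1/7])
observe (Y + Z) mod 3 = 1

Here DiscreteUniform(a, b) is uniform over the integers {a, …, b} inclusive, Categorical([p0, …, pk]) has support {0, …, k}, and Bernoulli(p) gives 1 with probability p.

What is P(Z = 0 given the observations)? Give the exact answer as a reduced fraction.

P(Z = 0 | obs) = 1/3

Enumerate traces; 18 have nonzero weight after conditioning:
  (W=1, Z=0, X=0, Y=1) weight 1/42
  (W=1, Z=0, X=1, Y=1) weight 1/63
  (W=1, Z=0, X=2, Y=1) weight 1/126
  (W=1, Z=1, X=0, Y=0) weight 2/105
  (W=1, Z=1, X=1, Y=0) weight 4/105
  (W=1, Z=1, X=2, Y=0) weight 4/105
  (W=2, Z=0, X=0, Y=1) weight 1/42
  (W=2, Z=0, X=1, Y=1) weight 1/63
  … 10 more
Group by Z:
  weight(Z=0) = 1/7
  weight(Z=1) = 2/7
Total weight = 1/7 + 2/7 = 3/7
P(Z=0 | obs) = 1/7 / 3/7 = 1/3
P(Z=1 | obs) = 2/7 / 3/7 = 2/3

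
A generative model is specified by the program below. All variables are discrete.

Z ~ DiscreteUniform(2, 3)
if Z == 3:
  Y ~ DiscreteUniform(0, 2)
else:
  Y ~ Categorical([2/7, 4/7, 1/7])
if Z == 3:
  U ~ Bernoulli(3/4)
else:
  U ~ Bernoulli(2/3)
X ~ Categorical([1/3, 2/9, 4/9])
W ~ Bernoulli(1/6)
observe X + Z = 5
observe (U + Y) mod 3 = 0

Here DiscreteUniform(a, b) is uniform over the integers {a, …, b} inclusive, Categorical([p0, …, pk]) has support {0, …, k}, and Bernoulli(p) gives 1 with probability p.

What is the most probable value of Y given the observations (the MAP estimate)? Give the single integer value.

argmax_v P(Y = v | obs) = 2

Enumerate traces; 4 have nonzero weight after conditioning:
  (Z=3, Y=0, U=0, X=2, W=0) weight 5/324
  (Z=3, Y=0, U=0, X=2, W=1) weight 1/324
  (Z=3, Y=2, U=1, X=2, W=0) weight 5/108
  (Z=3, Y=2, U=1, X=2, W=1) weight 1/108
Group by Y:
  weight(Y=0) = 1/54
  weight(Y=2) = 1/18
Total weight = 1/54 + 1/18 = 2/27
P(Y=0 | obs) = 1/54 / 2/27 = 1/4
P(Y=2 | obs) = 1/18 / 2/27 = 3/4
argmax = 2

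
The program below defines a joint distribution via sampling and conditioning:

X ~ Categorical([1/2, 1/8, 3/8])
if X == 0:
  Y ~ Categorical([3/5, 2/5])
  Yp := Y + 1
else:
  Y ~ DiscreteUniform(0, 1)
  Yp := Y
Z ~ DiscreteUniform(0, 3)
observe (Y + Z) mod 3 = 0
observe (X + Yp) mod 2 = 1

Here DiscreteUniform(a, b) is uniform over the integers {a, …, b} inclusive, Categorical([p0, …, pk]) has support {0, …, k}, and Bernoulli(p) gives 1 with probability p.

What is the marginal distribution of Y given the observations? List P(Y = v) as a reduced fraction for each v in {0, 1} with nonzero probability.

P(Y=0) = 58/73, P(Y=1) = 15/73

Enumerate traces; 5 have nonzero weight after conditioning:
  (X=0, Y=0, Z=0) weight 3/40
  (X=0, Y=0, Z=3) weight 3/40
  (X=1, Y=0, Z=0) weight 1/64
  (X=1, Y=0, Z=3) weight 1/64
  (X=2, Y=1, Z=2) weight 3/64
Group by Y:
  weight(Y=0) = 29/160
  weight(Y=1) = 3/64
Total weight = 29/160 + 3/64 = 73/320
P(Y=0 | obs) = 29/160 / 73/320 = 58/73
P(Y=1 | obs) = 3/64 / 73/320 = 15/73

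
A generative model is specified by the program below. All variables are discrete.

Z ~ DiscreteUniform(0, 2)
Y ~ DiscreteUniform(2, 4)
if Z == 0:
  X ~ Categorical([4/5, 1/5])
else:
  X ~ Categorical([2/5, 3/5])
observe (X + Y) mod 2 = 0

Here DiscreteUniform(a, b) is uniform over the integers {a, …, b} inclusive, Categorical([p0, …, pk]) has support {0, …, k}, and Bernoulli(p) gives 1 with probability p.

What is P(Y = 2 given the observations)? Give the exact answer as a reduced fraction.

P(Y = 2 | obs) = 8/23

Enumerate traces; 9 have nonzero weight after conditioning:
  (Z=0, Y=2, X=0) weight 4/45
  (Z=0, Y=3, X=1) weight 1/45
  (Z=0, Y=4, X=0) weight 4/45
  (Z=1, Y=2, X=0) weight 2/45
  (Z=1, Y=3, X=1) weight 1/15
  (Z=1, Y=4, X=0) weight 2/45
  (Z=2, Y=2, X=0) weight 2/45
  (Z=2, Y=3, X=1) weight 1/15
  … 1 more
Group by Y:
  weight(Y=2) = 8/45
  weight(Y=3) = 7/45
  weight(Y=4) = 8/45
Total weight = 8/45 + 7/45 + 8/45 = 23/45
P(Y=2 | obs) = 8/45 / 23/45 = 8/23
P(Y=3 | obs) = 7/45 / 23/45 = 7/23
P(Y=4 | obs) = 8/45 / 23/45 = 8/23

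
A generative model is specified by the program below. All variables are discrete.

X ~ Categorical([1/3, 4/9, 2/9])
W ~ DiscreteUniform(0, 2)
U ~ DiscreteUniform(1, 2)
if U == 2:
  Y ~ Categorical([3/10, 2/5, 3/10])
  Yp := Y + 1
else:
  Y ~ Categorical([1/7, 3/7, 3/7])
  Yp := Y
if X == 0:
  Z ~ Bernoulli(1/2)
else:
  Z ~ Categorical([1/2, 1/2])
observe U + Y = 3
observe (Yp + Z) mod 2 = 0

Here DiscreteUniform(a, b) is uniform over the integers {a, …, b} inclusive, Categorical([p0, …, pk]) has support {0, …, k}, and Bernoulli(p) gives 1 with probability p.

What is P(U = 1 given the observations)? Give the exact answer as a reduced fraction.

Enumerate traces; 18 have nonzero weight after conditioning:
  (X=0, W=0, U=1, Y=2, Z=0) weight 1/84
  (X=0, W=0, U=2, Y=1, Z=0) weight 1/90
  (X=0, W=1, U=1, Y=2, Z=0) weight 1/84
  (X=0, W=1, U=2, Y=1, Z=0) weight 1/90
  (X=0, W=2, U=1, Y=2, Z=0) weight 1/84
  (X=0, W=2, U=2, Y=1, Z=0) weight 1/90
  (X=1, W=0, U=1, Y=2, Z=0) weight 1/63
  (X=1, W=0, U=2, Y=1, Z=0) weight 2/135
  … 10 more
Group by U:
  weight(U=1) = 3/28
  weight(U=2) = 1/10
Total weight = 3/28 + 1/10 = 29/140
P(U=1 | obs) = 3/28 / 29/140 = 15/29
P(U=2 | obs) = 1/10 / 29/140 = 14/29

P(U = 1 | obs) = 15/29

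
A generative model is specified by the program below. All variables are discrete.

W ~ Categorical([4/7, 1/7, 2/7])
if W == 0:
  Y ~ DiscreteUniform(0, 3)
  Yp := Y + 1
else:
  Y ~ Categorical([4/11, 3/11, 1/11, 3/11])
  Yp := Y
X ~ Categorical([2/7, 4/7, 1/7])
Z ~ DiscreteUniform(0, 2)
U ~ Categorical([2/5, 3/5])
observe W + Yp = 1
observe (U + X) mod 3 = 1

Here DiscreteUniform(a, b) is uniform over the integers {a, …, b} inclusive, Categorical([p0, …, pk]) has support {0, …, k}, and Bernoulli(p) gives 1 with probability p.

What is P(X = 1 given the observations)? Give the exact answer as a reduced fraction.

P(X = 1 | obs) = 4/7

Enumerate traces; 12 have nonzero weight after conditioning:
  (W=0, Y=0, X=0, Z=0, U=1) weight 2/245
  (W=0, Y=0, X=0, Z=1, U=1) weight 2/245
  (W=0, Y=0, X=0, Z=2, U=1) weight 2/245
  (W=0, Y=0, X=1, Z=0, U=0) weight 8/735
  (W=0, Y=0, X=1, Z=1, U=0) weight 8/735
  (W=0, Y=0, X=1, Z=2, U=0) weight 8/735
  (W=1, Y=0, X=0, Z=0, U=1) weight 8/2695
  (W=1, Y=0, X=0, Z=1, U=1) weight 8/2695
  … 4 more
Group by X:
  weight(X=0) = 18/539
  weight(X=1) = 24/539
Total weight = 18/539 + 24/539 = 6/77
P(X=0 | obs) = 18/539 / 6/77 = 3/7
P(X=1 | obs) = 24/539 / 6/77 = 4/7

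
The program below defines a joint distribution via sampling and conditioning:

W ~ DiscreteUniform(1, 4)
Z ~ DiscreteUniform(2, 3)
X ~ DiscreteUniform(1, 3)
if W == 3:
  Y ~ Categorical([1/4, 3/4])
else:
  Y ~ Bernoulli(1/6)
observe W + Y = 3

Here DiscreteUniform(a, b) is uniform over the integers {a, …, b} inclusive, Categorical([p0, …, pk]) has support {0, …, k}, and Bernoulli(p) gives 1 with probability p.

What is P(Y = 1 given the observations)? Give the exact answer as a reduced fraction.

P(Y = 1 | obs) = 2/5

Enumerate traces; 12 have nonzero weight after conditioning:
  (W=2, Z=2, X=1, Y=1) weight 1/144
  (W=2, Z=2, X=2, Y=1) weight 1/144
  (W=2, Z=2, X=3, Y=1) weight 1/144
  (W=2, Z=3, X=1, Y=1) weight 1/144
  (W=2, Z=3, X=2, Y=1) weight 1/144
  (W=2, Z=3, X=3, Y=1) weight 1/144
  (W=3, Z=2, X=1, Y=0) weight 1/96
  (W=3, Z=2, X=2, Y=0) weight 1/96
  … 4 more
Group by Y:
  weight(Y=0) = 1/16
  weight(Y=1) = 1/24
Total weight = 1/16 + 1/24 = 5/48
P(Y=0 | obs) = 1/16 / 5/48 = 3/5
P(Y=1 | obs) = 1/24 / 5/48 = 2/5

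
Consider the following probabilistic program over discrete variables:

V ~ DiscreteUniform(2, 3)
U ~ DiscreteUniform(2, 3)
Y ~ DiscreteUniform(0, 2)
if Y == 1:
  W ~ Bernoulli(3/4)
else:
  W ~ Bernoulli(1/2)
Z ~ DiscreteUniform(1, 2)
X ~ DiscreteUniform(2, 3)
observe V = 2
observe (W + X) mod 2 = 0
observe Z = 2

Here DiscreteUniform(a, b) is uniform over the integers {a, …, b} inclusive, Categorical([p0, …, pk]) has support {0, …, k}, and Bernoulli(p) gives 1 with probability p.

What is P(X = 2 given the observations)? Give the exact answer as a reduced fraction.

Enumerate traces; 12 have nonzero weight after conditioning:
  (V=2, U=2, Y=0, W=0, Z=2, X=2) weight 1/96
  (V=2, U=2, Y=0, W=1, Z=2, X=3) weight 1/96
  (V=2, U=2, Y=1, W=0, Z=2, X=2) weight 1/192
  (V=2, U=2, Y=1, W=1, Z=2, X=3) weight 1/64
  (V=2, U=2, Y=2, W=0, Z=2, X=2) weight 1/96
  (V=2, U=2, Y=2, W=1, Z=2, X=3) weight 1/96
  (V=2, U=3, Y=0, W=0, Z=2, X=2) weight 1/96
  (V=2, U=3, Y=0, W=1, Z=2, X=3) weight 1/96
  … 4 more
Group by X:
  weight(X=2) = 5/96
  weight(X=3) = 7/96
Total weight = 5/96 + 7/96 = 1/8
P(X=2 | obs) = 5/96 / 1/8 = 5/12
P(X=3 | obs) = 7/96 / 1/8 = 7/12

P(X = 2 | obs) = 5/12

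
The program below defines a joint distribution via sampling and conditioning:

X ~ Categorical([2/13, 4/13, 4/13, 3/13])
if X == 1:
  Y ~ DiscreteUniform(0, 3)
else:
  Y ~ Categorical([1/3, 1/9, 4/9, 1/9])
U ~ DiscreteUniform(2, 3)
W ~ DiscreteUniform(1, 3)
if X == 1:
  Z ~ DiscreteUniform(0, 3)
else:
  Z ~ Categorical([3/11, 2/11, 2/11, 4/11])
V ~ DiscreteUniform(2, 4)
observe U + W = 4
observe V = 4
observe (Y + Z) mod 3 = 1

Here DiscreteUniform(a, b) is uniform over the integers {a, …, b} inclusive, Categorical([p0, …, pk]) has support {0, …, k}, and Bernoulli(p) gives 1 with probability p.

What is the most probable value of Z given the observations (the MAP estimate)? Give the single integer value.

argmax_v P(Z = v | obs) = 1

Enumerate traces; 40 have nonzero weight after conditioning:
  (X=0, Y=0, U=2, W=2, Z=1, V=4) weight 2/3861
  (X=0, Y=0, U=3, W=1, Z=1, V=4) weight 2/3861
  (X=0, Y=1, U=2, W=2, Z=0, V=4) weight 1/3861
  (X=0, Y=1, U=2, W=2, Z=3, V=4) weight 4/11583
  (X=0, Y=1, U=3, W=1, Z=0, V=4) weight 1/3861
  (X=0, Y=1, U=3, W=1, Z=3, V=4) weight 4/11583
  (X=0, Y=2, U=2, W=2, Z=2, V=4) weight 8/11583
  (X=0, Y=2, U=3, W=1, Z=2, V=4) weight 8/11583
  … 32 more
Group by Z:
  weight(Z=0) = 23/5148
  weight(Z=1) = 3/286
  weight(Z=2) = 43/5148
  weight(Z=3) = 3/572
Total weight = 23/5148 + 3/286 + 43/5148 + 3/572 = 49/1716
P(Z=0 | obs) = 23/5148 / 49/1716 = 23/147
P(Z=1 | obs) = 3/286 / 49/1716 = 18/49
P(Z=2 | obs) = 43/5148 / 49/1716 = 43/147
P(Z=3 | obs) = 3/572 / 49/1716 = 9/49
argmax = 1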